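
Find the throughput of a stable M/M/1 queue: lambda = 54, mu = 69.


For a stable queue (lambda < mu), throughput = lambda = 54 per hour

54 per hour


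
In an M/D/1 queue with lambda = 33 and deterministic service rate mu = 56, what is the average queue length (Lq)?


M/D/1: Lq = rho^2 / (2*(1-rho)) where rho = 33/56; Lq = 0.42

0.42


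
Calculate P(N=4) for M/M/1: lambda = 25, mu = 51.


rho = 25/51; P(n) = (1-rho)*rho^n = (1-25/51)*(25/51)^4 = 0.0294

0.0294


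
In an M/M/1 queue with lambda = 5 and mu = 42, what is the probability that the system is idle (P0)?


P0 = 1 - rho = 1 - 5/42 = 0.881

0.881


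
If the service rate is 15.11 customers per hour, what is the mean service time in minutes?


Mean service time = 60/mu = 60/15.11 = 3.97 minutes

3.97 minutes


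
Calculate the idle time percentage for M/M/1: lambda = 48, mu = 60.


Idle fraction = (1 - rho) * 100 = (1 - 48/60) * 100 = 20.0%

20.0%


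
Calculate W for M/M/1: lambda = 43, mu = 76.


W = 1/(mu - lambda) = 1/(76 - 43) = 0.0303 hours

0.0303 hours


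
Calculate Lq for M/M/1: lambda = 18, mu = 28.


rho = 18/28; Lq = rho^2/(1-rho) = 1.16

1.16


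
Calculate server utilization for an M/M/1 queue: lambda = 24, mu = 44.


rho = lambda/mu = 24/44 = 0.5455

0.5455


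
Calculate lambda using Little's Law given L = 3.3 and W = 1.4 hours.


lambda = L / W = 3.3 / 1.4 = 2.36 per hour

2.36 per hour


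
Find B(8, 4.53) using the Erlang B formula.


B(N,A) = (A^N/N!) / sum(A^k/k!, k=0..N) with N=8, A=4.53 = 0.0495

0.0495


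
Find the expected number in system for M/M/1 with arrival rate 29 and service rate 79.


rho = 29/79; L = rho/(1-rho) = 0.58

0.58


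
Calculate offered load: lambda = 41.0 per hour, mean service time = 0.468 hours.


Offered load a = lambda * E[S] = 41.0 * 0.468 = 19.19 Erlangs

19.19 Erlangs


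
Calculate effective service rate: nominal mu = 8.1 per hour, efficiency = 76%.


Effective rate = mu * efficiency = 8.1 * 0.76 = 6.16 per hour

6.16 per hour


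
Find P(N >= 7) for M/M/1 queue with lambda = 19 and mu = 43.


P(N >= 7) = rho^7 = (19/43)^7 = 0.0033

0.0033


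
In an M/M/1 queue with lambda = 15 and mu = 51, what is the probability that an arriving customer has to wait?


P(wait) = rho = lambda/mu = 15/51 = 0.2941

0.2941


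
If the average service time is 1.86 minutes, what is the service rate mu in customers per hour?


mu = 60 / avg_service_time = 60 / 1.86 = 32.26 per hour

32.26 per hour


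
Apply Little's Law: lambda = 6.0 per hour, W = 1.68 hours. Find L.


L = lambda * W = 6.0 * 1.68 = 10.08

10.08


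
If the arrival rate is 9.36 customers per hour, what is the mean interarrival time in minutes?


Mean interarrival time = 60/lambda = 60/9.36 = 6.41 minutes

6.41 minutes


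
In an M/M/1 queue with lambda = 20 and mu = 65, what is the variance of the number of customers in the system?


rho = 20/65; Var(N) = rho/(1-rho)^2 = 0.64

0.64


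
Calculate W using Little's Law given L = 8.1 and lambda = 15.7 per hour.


W = L / lambda = 8.1 / 15.7 = 0.5159 hours

0.5159 hours


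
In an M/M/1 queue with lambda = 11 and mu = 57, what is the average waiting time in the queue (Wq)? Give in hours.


rho = 11/57; Wq = rho/(mu - lambda) = 0.0042 hours

0.0042 hours


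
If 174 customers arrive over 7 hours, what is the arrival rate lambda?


lambda = total arrivals / time = 174 / 7 = 24.86 per hour

24.86 per hour


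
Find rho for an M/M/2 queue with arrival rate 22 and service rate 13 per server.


rho = lambda/(c*mu) = 22/(2*13) = 0.8462

0.8462


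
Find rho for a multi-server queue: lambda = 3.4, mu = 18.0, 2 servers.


rho = lambda / (c * mu) = 3.4 / (2 * 18.0) = 0.0944

0.0944


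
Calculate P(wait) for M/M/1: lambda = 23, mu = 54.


P(wait) = rho = lambda/mu = 23/54 = 0.4259

0.4259


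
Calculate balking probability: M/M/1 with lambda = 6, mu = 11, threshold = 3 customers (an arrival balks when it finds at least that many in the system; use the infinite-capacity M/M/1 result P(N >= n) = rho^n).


P(N >= 3) = rho^3 = (6/11)^3 = 0.1623

0.1623


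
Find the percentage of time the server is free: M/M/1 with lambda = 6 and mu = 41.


Idle fraction = (1 - rho) * 100 = (1 - 6/41) * 100 = 85.4%

85.4%


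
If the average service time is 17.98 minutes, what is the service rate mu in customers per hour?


mu = 60 / avg_service_time = 60 / 17.98 = 3.34 per hour

3.34 per hour


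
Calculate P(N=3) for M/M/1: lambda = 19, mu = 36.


rho = 19/36; P(n) = (1-rho)*rho^n = (1-19/36)*(19/36)^3 = 0.0694

0.0694


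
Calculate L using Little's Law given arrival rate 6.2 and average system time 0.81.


L = lambda * W = 6.2 * 0.81 = 5.02

5.02


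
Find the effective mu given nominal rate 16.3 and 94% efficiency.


Effective rate = mu * efficiency = 16.3 * 0.94 = 15.32 per hour

15.32 per hour


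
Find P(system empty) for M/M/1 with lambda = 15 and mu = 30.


P0 = 1 - rho = 1 - 15/30 = 0.5

0.5


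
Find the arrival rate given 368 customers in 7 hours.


lambda = total arrivals / time = 368 / 7 = 52.57 per hour

52.57 per hour


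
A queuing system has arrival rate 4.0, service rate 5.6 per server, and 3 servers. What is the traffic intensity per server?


rho = lambda / (c * mu) = 4.0 / (3 * 5.6) = 0.2381

0.2381


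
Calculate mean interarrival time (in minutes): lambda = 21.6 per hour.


Mean interarrival time = 60/lambda = 60/21.6 = 2.78 minutes

2.78 minutes


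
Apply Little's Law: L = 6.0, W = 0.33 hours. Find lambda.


lambda = L / W = 6.0 / 0.33 = 18.18 per hour

18.18 per hour


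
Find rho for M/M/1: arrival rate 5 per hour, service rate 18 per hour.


rho = lambda/mu = 5/18 = 0.2778

0.2778


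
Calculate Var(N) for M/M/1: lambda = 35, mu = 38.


rho = 35/38; Var(N) = rho/(1-rho)^2 = 147.78

147.78


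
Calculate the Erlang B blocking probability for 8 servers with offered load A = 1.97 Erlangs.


B(N,A) = (A^N/N!) / sum(A^k/k!, k=0..N) with N=8, A=1.97 = 0.0008

0.0008


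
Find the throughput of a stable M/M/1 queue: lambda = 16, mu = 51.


For a stable queue (lambda < mu), throughput = lambda = 16 per hour

16 per hour


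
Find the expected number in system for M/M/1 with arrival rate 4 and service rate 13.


rho = 4/13; L = rho/(1-rho) = 0.44

0.44


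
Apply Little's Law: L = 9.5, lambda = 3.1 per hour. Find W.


W = L / lambda = 9.5 / 3.1 = 3.0645 hours

3.0645 hours


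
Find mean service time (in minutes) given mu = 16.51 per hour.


Mean service time = 60/mu = 60/16.51 = 3.63 minutes

3.63 minutes


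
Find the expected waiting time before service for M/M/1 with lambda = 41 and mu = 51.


rho = 41/51; Wq = rho/(mu - lambda) = 0.0804 hours

0.0804 hours


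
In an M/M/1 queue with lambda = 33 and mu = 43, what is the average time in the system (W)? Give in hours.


W = 1/(mu - lambda) = 1/(43 - 33) = 0.1 hours

0.1 hours


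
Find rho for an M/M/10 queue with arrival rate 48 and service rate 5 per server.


rho = lambda/(c*mu) = 48/(10*5) = 0.96

0.96


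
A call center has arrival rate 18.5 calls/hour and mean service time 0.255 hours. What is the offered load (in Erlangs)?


Offered load a = lambda * E[S] = 18.5 * 0.255 = 4.72 Erlangs

4.72 Erlangs


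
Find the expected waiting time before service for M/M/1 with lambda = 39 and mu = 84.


rho = 39/84; Wq = rho/(mu - lambda) = 0.0103 hours

0.0103 hours


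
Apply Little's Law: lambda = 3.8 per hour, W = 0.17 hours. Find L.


L = lambda * W = 3.8 * 0.17 = 0.65

0.65


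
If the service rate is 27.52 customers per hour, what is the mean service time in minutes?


Mean service time = 60/mu = 60/27.52 = 2.18 minutes

2.18 minutes


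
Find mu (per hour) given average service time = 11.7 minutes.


mu = 60 / avg_service_time = 60 / 11.7 = 5.13 per hour

5.13 per hour


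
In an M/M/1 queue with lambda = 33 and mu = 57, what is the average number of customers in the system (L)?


rho = 33/57; L = rho/(1-rho) = 1.38

1.38


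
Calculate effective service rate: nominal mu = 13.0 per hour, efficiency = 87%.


Effective rate = mu * efficiency = 13.0 * 0.87 = 11.31 per hour

11.31 per hour


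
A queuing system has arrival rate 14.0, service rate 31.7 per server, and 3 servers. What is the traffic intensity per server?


rho = lambda / (c * mu) = 14.0 / (3 * 31.7) = 0.1472

0.1472


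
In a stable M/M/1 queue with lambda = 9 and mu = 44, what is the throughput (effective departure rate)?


For a stable queue (lambda < mu), throughput = lambda = 9 per hour

9 per hour


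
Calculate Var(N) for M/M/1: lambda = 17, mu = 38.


rho = 17/38; Var(N) = rho/(1-rho)^2 = 1.46

1.46


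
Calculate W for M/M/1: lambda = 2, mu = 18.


W = 1/(mu - lambda) = 1/(18 - 2) = 0.0625 hours

0.0625 hours


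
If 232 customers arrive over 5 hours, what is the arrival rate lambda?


lambda = total arrivals / time = 232 / 5 = 46.4 per hour

46.4 per hour


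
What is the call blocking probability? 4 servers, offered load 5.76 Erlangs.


B(N,A) = (A^N/N!) / sum(A^k/k!, k=0..N) with N=4, A=5.76 = 0.4538

0.4538


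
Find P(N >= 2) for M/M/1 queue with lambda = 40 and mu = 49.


P(N >= 2) = rho^2 = (40/49)^2 = 0.6664

0.6664


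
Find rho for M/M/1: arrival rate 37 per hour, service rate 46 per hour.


rho = lambda/mu = 37/46 = 0.8043

0.8043


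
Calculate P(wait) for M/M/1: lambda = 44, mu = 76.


P(wait) = rho = lambda/mu = 44/76 = 0.5789

0.5789


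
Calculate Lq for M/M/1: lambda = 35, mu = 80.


rho = 35/80; Lq = rho^2/(1-rho) = 0.34

0.34


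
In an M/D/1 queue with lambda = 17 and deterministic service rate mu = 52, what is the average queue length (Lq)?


M/D/1: Lq = rho^2 / (2*(1-rho)) where rho = 17/52; Lq = 0.08

0.08


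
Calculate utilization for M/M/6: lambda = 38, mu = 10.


rho = lambda/(c*mu) = 38/(6*10) = 0.6333

0.6333


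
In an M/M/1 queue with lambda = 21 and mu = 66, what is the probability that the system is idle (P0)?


P0 = 1 - rho = 1 - 21/66 = 0.6818

0.6818


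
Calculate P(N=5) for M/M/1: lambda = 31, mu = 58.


rho = 31/58; P(n) = (1-rho)*rho^n = (1-31/58)*(31/58)^5 = 0.0203

0.0203


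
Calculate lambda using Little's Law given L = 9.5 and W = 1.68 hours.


lambda = L / W = 9.5 / 1.68 = 5.65 per hour

5.65 per hour


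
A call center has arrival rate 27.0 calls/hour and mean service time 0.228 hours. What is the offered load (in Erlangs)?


Offered load a = lambda * E[S] = 27.0 * 0.228 = 6.16 Erlangs

6.16 Erlangs


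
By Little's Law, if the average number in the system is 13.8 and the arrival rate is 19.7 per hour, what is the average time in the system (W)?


W = L / lambda = 13.8 / 19.7 = 0.7005 hours

0.7005 hours


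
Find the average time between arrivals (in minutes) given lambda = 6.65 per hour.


Mean interarrival time = 60/lambda = 60/6.65 = 9.02 minutes

9.02 minutes


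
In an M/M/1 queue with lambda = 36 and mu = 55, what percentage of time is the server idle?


Idle fraction = (1 - rho) * 100 = (1 - 36/55) * 100 = 34.5%

34.5%


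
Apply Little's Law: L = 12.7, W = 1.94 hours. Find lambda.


lambda = L / W = 12.7 / 1.94 = 6.55 per hour

6.55 per hour


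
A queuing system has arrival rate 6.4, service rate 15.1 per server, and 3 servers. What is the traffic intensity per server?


rho = lambda / (c * mu) = 6.4 / (3 * 15.1) = 0.1413

0.1413


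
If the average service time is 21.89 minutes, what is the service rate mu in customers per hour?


mu = 60 / avg_service_time = 60 / 21.89 = 2.74 per hour

2.74 per hour


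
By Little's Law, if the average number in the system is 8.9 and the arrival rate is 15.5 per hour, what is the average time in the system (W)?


W = L / lambda = 8.9 / 15.5 = 0.5742 hours

0.5742 hours


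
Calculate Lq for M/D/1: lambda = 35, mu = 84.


M/D/1: Lq = rho^2 / (2*(1-rho)) where rho = 35/84; Lq = 0.15

0.15


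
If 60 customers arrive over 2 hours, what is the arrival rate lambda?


lambda = total arrivals / time = 60 / 2 = 30.0 per hour

30.0 per hour


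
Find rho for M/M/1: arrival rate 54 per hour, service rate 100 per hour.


rho = lambda/mu = 54/100 = 0.54

0.54


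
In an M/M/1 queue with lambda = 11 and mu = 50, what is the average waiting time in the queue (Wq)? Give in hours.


rho = 11/50; Wq = rho/(mu - lambda) = 0.0056 hours

0.0056 hours


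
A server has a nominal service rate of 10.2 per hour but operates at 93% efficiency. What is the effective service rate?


Effective rate = mu * efficiency = 10.2 * 0.93 = 9.49 per hour

9.49 per hour


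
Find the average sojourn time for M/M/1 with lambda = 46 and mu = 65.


W = 1/(mu - lambda) = 1/(65 - 46) = 0.0526 hours

0.0526 hours


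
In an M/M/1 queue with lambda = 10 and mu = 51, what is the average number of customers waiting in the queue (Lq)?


rho = 10/51; Lq = rho^2/(1-rho) = 0.05

0.05


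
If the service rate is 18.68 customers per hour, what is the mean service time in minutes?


Mean service time = 60/mu = 60/18.68 = 3.21 minutes

3.21 minutes


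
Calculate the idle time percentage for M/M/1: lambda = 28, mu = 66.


Idle fraction = (1 - rho) * 100 = (1 - 28/66) * 100 = 57.6%

57.6%


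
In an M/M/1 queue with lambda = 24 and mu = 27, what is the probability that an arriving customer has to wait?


P(wait) = rho = lambda/mu = 24/27 = 0.8889

0.8889


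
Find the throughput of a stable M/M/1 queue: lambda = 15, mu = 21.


For a stable queue (lambda < mu), throughput = lambda = 15 per hour

15 per hour


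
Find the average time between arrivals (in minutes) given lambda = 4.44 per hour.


Mean interarrival time = 60/lambda = 60/4.44 = 13.51 minutes

13.51 minutes


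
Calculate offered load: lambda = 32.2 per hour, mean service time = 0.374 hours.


Offered load a = lambda * E[S] = 32.2 * 0.374 = 12.04 Erlangs

12.04 Erlangs


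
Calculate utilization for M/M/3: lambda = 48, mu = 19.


rho = lambda/(c*mu) = 48/(3*19) = 0.8421

0.8421


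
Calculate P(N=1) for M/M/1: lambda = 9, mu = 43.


rho = 9/43; P(n) = (1-rho)*rho^n = (1-9/43)*(9/43)^1 = 0.1655

0.1655


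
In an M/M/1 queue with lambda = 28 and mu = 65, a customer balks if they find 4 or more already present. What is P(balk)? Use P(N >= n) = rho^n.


P(N >= 4) = rho^4 = (28/65)^4 = 0.0344

0.0344


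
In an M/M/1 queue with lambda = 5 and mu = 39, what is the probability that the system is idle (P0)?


P0 = 1 - rho = 1 - 5/39 = 0.8718

0.8718


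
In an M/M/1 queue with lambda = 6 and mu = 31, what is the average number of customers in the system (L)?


rho = 6/31; L = rho/(1-rho) = 0.24

0.24


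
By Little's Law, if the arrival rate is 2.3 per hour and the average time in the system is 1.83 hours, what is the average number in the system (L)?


L = lambda * W = 2.3 * 1.83 = 4.21

4.21


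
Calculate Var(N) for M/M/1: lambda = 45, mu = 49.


rho = 45/49; Var(N) = rho/(1-rho)^2 = 137.81

137.81


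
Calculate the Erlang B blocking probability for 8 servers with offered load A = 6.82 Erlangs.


B(N,A) = (A^N/N!) / sum(A^k/k!, k=0..N) with N=8, A=6.82 = 0.1685

0.1685


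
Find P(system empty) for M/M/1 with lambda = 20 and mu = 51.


P0 = 1 - rho = 1 - 20/51 = 0.6078

0.6078


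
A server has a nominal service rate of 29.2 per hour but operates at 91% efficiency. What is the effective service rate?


Effective rate = mu * efficiency = 29.2 * 0.91 = 26.57 per hour

26.57 per hour


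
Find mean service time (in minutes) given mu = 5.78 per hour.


Mean service time = 60/mu = 60/5.78 = 10.38 minutes

10.38 minutes


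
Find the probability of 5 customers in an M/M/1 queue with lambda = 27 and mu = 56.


rho = 27/56; P(n) = (1-rho)*rho^n = (1-27/56)*(27/56)^5 = 0.0135

0.0135


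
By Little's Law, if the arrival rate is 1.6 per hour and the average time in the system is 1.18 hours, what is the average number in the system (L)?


L = lambda * W = 1.6 * 1.18 = 1.89

1.89


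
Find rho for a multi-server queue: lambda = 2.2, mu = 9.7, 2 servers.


rho = lambda / (c * mu) = 2.2 / (2 * 9.7) = 0.1134

0.1134


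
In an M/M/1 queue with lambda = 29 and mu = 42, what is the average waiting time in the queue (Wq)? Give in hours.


rho = 29/42; Wq = rho/(mu - lambda) = 0.0531 hours

0.0531 hours


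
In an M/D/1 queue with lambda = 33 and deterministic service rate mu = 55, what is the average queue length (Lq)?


M/D/1: Lq = rho^2 / (2*(1-rho)) where rho = 33/55; Lq = 0.45

0.45


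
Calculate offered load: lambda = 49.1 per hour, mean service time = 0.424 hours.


Offered load a = lambda * E[S] = 49.1 * 0.424 = 20.82 Erlangs

20.82 Erlangs


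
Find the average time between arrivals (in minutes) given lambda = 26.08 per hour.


Mean interarrival time = 60/lambda = 60/26.08 = 2.3 minutes

2.3 minutes


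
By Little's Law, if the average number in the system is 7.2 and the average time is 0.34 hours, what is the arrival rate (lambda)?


lambda = L / W = 7.2 / 0.34 = 21.18 per hour

21.18 per hour


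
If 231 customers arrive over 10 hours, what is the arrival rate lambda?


lambda = total arrivals / time = 231 / 10 = 23.1 per hour

23.1 per hour


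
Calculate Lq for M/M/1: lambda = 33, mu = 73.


rho = 33/73; Lq = rho^2/(1-rho) = 0.37

0.37


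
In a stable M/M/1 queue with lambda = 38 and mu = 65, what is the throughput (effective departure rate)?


For a stable queue (lambda < mu), throughput = lambda = 38 per hour

38 per hour


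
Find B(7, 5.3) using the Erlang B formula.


B(N,A) = (A^N/N!) / sum(A^k/k!, k=0..N) with N=7, A=5.3 = 0.1396

0.1396


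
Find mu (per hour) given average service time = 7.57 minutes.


mu = 60 / avg_service_time = 60 / 7.57 = 7.93 per hour

7.93 per hour


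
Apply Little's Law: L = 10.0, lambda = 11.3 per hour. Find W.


W = L / lambda = 10.0 / 11.3 = 0.885 hours

0.885 hours


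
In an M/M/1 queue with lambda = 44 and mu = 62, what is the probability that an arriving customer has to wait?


P(wait) = rho = lambda/mu = 44/62 = 0.7097

0.7097


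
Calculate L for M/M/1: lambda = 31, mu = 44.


rho = 31/44; L = rho/(1-rho) = 2.38

2.38


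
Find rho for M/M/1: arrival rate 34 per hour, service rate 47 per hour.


rho = lambda/mu = 34/47 = 0.7234

0.7234


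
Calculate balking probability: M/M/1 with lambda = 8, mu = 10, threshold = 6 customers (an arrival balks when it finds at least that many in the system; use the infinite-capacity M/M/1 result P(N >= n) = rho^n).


P(N >= 6) = rho^6 = (8/10)^6 = 0.2621

0.2621


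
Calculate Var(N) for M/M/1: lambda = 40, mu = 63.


rho = 40/63; Var(N) = rho/(1-rho)^2 = 4.76

4.76


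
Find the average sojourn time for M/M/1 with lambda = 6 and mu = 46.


W = 1/(mu - lambda) = 1/(46 - 6) = 0.025 hours

0.025 hours


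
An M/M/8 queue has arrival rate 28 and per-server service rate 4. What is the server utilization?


rho = lambda/(c*mu) = 28/(8*4) = 0.875

0.875


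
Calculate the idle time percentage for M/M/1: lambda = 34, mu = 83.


Idle fraction = (1 - rho) * 100 = (1 - 34/83) * 100 = 59.0%

59.0%


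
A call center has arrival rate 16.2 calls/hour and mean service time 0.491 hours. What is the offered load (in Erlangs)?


Offered load a = lambda * E[S] = 16.2 * 0.491 = 7.95 Erlangs

7.95 Erlangs


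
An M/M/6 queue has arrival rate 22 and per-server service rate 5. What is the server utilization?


rho = lambda/(c*mu) = 22/(6*5) = 0.7333

0.7333


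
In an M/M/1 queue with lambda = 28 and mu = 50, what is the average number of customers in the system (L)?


rho = 28/50; L = rho/(1-rho) = 1.27

1.27


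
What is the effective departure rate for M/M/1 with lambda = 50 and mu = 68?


For a stable queue (lambda < mu), throughput = lambda = 50 per hour

50 per hour


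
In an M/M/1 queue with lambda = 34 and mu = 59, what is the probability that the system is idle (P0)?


P0 = 1 - rho = 1 - 34/59 = 0.4237

0.4237


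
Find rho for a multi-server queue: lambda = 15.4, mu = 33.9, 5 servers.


rho = lambda / (c * mu) = 15.4 / (5 * 33.9) = 0.0909

0.0909


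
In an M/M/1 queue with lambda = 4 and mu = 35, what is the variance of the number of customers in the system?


rho = 4/35; Var(N) = rho/(1-rho)^2 = 0.15

0.15


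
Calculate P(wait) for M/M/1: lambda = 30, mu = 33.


P(wait) = rho = lambda/mu = 30/33 = 0.9091

0.9091


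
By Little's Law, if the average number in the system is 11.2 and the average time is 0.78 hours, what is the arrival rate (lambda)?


lambda = L / W = 11.2 / 0.78 = 14.36 per hour

14.36 per hour


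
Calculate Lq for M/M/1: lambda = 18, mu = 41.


rho = 18/41; Lq = rho^2/(1-rho) = 0.34

0.34


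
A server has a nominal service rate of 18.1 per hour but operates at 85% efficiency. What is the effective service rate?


Effective rate = mu * efficiency = 18.1 * 0.85 = 15.39 per hour

15.39 per hour


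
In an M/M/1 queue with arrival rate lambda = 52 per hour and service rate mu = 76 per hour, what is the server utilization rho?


rho = lambda/mu = 52/76 = 0.6842

0.6842


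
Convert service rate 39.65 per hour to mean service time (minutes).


Mean service time = 60/mu = 60/39.65 = 1.51 minutes

1.51 minutes


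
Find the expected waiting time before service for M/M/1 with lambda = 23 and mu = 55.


rho = 23/55; Wq = rho/(mu - lambda) = 0.0131 hours

0.0131 hours


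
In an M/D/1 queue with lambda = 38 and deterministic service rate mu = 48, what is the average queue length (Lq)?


M/D/1: Lq = rho^2 / (2*(1-rho)) where rho = 38/48; Lq = 1.5

1.5


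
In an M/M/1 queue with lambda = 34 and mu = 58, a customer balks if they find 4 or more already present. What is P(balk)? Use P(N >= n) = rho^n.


P(N >= 4) = rho^4 = (34/58)^4 = 0.1181

0.1181


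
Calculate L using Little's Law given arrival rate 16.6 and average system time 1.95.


L = lambda * W = 16.6 * 1.95 = 32.37

32.37


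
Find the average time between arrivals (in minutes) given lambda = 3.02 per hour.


Mean interarrival time = 60/lambda = 60/3.02 = 19.87 minutes

19.87 minutes


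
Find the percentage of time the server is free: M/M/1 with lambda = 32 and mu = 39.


Idle fraction = (1 - rho) * 100 = (1 - 32/39) * 100 = 17.9%

17.9%


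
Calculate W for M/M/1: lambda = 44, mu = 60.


W = 1/(mu - lambda) = 1/(60 - 44) = 0.0625 hours

0.0625 hours


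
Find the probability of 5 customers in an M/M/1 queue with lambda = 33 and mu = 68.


rho = 33/68; P(n) = (1-rho)*rho^n = (1-33/68)*(33/68)^5 = 0.0139

0.0139


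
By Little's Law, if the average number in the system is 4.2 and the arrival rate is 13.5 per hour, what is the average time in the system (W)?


W = L / lambda = 4.2 / 13.5 = 0.3111 hours

0.3111 hours


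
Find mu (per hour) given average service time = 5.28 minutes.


mu = 60 / avg_service_time = 60 / 5.28 = 11.36 per hour

11.36 per hour


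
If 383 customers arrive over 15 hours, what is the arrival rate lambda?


lambda = total arrivals / time = 383 / 15 = 25.53 per hour

25.53 per hour


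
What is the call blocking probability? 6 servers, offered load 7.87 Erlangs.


B(N,A) = (A^N/N!) / sum(A^k/k!, k=0..N) with N=6, A=7.87 = 0.3826

0.3826


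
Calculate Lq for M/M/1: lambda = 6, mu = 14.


rho = 6/14; Lq = rho^2/(1-rho) = 0.32

0.32


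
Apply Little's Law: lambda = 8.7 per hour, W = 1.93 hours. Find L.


L = lambda * W = 8.7 * 1.93 = 16.79

16.79


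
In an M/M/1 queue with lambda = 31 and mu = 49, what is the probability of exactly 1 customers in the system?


rho = 31/49; P(n) = (1-rho)*rho^n = (1-31/49)*(31/49)^1 = 0.2324

0.2324


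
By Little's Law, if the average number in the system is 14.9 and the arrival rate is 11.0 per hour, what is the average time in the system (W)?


W = L / lambda = 14.9 / 11.0 = 1.3545 hours

1.3545 hours


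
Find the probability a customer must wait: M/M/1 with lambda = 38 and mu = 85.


P(wait) = rho = lambda/mu = 38/85 = 0.4471

0.4471


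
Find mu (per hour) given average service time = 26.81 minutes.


mu = 60 / avg_service_time = 60 / 26.81 = 2.24 per hour

2.24 per hour


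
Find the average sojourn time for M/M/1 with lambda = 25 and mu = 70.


W = 1/(mu - lambda) = 1/(70 - 25) = 0.0222 hours

0.0222 hours


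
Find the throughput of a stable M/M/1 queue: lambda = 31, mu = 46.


For a stable queue (lambda < mu), throughput = lambda = 31 per hour

31 per hour


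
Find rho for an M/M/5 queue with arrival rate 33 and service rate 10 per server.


rho = lambda/(c*mu) = 33/(5*10) = 0.66

0.66


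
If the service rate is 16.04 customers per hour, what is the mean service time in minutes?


Mean service time = 60/mu = 60/16.04 = 3.74 minutes

3.74 minutes


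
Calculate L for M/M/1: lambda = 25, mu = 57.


rho = 25/57; L = rho/(1-rho) = 0.78

0.78


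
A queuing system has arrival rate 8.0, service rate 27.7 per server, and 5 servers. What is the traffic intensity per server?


rho = lambda / (c * mu) = 8.0 / (5 * 27.7) = 0.0578

0.0578


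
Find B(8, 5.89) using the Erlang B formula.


B(N,A) = (A^N/N!) / sum(A^k/k!, k=0..N) with N=8, A=5.89 = 0.1158

0.1158


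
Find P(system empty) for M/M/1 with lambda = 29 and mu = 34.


P0 = 1 - rho = 1 - 29/34 = 0.1471

0.1471


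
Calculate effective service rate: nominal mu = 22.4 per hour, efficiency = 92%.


Effective rate = mu * efficiency = 22.4 * 0.92 = 20.61 per hour

20.61 per hour


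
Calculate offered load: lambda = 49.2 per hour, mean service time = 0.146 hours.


Offered load a = lambda * E[S] = 49.2 * 0.146 = 7.18 Erlangs

7.18 Erlangs


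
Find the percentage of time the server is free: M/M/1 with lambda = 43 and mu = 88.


Idle fraction = (1 - rho) * 100 = (1 - 43/88) * 100 = 51.1%

51.1%


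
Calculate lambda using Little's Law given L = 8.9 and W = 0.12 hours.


lambda = L / W = 8.9 / 0.12 = 74.17 per hour

74.17 per hour


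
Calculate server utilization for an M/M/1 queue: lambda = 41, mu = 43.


rho = lambda/mu = 41/43 = 0.9535

0.9535


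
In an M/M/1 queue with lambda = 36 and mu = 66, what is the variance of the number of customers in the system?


rho = 36/66; Var(N) = rho/(1-rho)^2 = 2.64

2.64


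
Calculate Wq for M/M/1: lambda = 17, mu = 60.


rho = 17/60; Wq = rho/(mu - lambda) = 0.0066 hours

0.0066 hours


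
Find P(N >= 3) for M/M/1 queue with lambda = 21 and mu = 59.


P(N >= 3) = rho^3 = (21/59)^3 = 0.0451

0.0451


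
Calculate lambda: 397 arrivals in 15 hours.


lambda = total arrivals / time = 397 / 15 = 26.47 per hour

26.47 per hour


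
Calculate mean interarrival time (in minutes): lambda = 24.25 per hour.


Mean interarrival time = 60/lambda = 60/24.25 = 2.47 minutes

2.47 minutes


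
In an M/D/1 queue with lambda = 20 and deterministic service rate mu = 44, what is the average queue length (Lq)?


M/D/1: Lq = rho^2 / (2*(1-rho)) where rho = 20/44; Lq = 0.19

0.19


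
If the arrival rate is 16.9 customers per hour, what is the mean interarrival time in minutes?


Mean interarrival time = 60/lambda = 60/16.9 = 3.55 minutes

3.55 minutes


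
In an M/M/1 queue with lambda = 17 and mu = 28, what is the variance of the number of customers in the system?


rho = 17/28; Var(N) = rho/(1-rho)^2 = 3.93

3.93


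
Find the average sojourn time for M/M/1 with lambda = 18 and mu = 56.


W = 1/(mu - lambda) = 1/(56 - 18) = 0.0263 hours

0.0263 hours


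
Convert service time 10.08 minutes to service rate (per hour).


mu = 60 / avg_service_time = 60 / 10.08 = 5.95 per hour

5.95 per hour


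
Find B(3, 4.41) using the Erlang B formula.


B(N,A) = (A^N/N!) / sum(A^k/k!, k=0..N) with N=3, A=4.41 = 0.4857

0.4857


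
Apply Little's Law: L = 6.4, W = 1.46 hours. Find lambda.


lambda = L / W = 6.4 / 1.46 = 4.38 per hour

4.38 per hour


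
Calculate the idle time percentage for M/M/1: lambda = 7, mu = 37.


Idle fraction = (1 - rho) * 100 = (1 - 7/37) * 100 = 81.1%

81.1%


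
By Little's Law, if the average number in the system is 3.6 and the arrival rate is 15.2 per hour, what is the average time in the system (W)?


W = L / lambda = 3.6 / 15.2 = 0.2368 hours

0.2368 hours


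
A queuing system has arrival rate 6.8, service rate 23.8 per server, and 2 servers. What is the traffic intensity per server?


rho = lambda / (c * mu) = 6.8 / (2 * 23.8) = 0.1429

0.1429


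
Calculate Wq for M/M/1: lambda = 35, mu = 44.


rho = 35/44; Wq = rho/(mu - lambda) = 0.0884 hours

0.0884 hours


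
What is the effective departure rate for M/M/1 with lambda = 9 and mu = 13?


For a stable queue (lambda < mu), throughput = lambda = 9 per hour

9 per hour


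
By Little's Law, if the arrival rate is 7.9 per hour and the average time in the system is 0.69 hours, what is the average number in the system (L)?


L = lambda * W = 7.9 * 0.69 = 5.45

5.45


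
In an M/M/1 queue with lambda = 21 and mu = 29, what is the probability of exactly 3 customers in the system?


rho = 21/29; P(n) = (1-rho)*rho^n = (1-21/29)*(21/29)^3 = 0.1048

0.1048


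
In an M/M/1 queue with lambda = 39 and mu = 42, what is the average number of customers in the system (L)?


rho = 39/42; L = rho/(1-rho) = 13.0

13.0


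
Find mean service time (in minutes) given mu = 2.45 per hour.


Mean service time = 60/mu = 60/2.45 = 24.49 minutes

24.49 minutes


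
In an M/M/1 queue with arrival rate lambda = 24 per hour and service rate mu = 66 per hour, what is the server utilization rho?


rho = lambda/mu = 24/66 = 0.3636

0.3636


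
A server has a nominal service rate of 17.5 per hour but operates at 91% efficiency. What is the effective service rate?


Effective rate = mu * efficiency = 17.5 * 0.91 = 15.93 per hour

15.93 per hour


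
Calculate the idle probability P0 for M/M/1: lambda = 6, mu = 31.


P0 = 1 - rho = 1 - 6/31 = 0.8065

0.8065


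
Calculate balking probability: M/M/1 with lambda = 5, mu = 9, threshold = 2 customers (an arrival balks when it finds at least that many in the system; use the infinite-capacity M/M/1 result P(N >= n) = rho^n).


P(N >= 2) = rho^2 = (5/9)^2 = 0.3086

0.3086


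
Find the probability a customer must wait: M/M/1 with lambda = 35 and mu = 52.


P(wait) = rho = lambda/mu = 35/52 = 0.6731

0.6731


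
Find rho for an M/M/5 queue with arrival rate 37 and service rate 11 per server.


rho = lambda/(c*mu) = 37/(5*11) = 0.6727

0.6727


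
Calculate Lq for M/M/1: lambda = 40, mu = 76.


rho = 40/76; Lq = rho^2/(1-rho) = 0.58

0.58


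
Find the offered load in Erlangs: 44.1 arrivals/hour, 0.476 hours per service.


Offered load a = lambda * E[S] = 44.1 * 0.476 = 20.99 Erlangs

20.99 Erlangs


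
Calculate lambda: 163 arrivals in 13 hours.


lambda = total arrivals / time = 163 / 13 = 12.54 per hour

12.54 per hour


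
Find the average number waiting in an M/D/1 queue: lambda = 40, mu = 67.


M/D/1: Lq = rho^2 / (2*(1-rho)) where rho = 40/67; Lq = 0.44

0.44


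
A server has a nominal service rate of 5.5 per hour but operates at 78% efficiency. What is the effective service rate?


Effective rate = mu * efficiency = 5.5 * 0.78 = 4.29 per hour

4.29 per hour


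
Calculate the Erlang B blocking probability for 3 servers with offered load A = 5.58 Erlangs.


B(N,A) = (A^N/N!) / sum(A^k/k!, k=0..N) with N=3, A=5.58 = 0.5666

0.5666


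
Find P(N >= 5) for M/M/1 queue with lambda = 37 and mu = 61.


P(N >= 5) = rho^5 = (37/61)^5 = 0.0821

0.0821


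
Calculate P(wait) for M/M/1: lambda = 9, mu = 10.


P(wait) = rho = lambda/mu = 9/10 = 0.9

0.9


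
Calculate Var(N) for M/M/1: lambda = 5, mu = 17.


rho = 5/17; Var(N) = rho/(1-rho)^2 = 0.59

0.59


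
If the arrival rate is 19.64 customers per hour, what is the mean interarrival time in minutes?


Mean interarrival time = 60/lambda = 60/19.64 = 3.05 minutes

3.05 minutes


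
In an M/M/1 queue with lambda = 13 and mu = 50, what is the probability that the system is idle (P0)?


P0 = 1 - rho = 1 - 13/50 = 0.74

0.74


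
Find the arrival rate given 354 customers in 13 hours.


lambda = total arrivals / time = 354 / 13 = 27.23 per hour

27.23 per hour


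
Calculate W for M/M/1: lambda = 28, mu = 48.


W = 1/(mu - lambda) = 1/(48 - 28) = 0.05 hours

0.05 hours


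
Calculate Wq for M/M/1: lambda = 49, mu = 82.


rho = 49/82; Wq = rho/(mu - lambda) = 0.0181 hours

0.0181 hours


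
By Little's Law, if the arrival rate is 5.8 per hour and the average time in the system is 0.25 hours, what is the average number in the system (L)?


L = lambda * W = 5.8 * 0.25 = 1.45

1.45


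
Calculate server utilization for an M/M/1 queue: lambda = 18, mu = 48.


rho = lambda/mu = 18/48 = 0.375

0.375


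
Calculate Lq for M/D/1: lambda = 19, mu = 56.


M/D/1: Lq = rho^2 / (2*(1-rho)) where rho = 19/56; Lq = 0.09

0.09


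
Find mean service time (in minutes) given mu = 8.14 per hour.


Mean service time = 60/mu = 60/8.14 = 7.37 minutes

7.37 minutes


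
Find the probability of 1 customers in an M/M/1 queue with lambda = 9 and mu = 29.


rho = 9/29; P(n) = (1-rho)*rho^n = (1-9/29)*(9/29)^1 = 0.214

0.214


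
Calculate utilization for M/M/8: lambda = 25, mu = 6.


rho = lambda/(c*mu) = 25/(8*6) = 0.5208

0.5208


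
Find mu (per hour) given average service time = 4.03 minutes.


mu = 60 / avg_service_time = 60 / 4.03 = 14.89 per hour

14.89 per hour


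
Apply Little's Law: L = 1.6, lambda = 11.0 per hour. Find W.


W = L / lambda = 1.6 / 11.0 = 0.1455 hours

0.1455 hours


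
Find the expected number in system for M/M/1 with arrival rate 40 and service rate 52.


rho = 40/52; L = rho/(1-rho) = 3.33

3.33


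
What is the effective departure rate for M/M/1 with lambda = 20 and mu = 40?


For a stable queue (lambda < mu), throughput = lambda = 20 per hour

20 per hour


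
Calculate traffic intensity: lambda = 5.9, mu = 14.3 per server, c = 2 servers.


rho = lambda / (c * mu) = 5.9 / (2 * 14.3) = 0.2063

0.2063


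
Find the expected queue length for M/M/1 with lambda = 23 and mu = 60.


rho = 23/60; Lq = rho^2/(1-rho) = 0.24

0.24


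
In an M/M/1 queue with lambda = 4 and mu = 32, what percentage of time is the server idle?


Idle fraction = (1 - rho) * 100 = (1 - 4/32) * 100 = 87.5%

87.5%


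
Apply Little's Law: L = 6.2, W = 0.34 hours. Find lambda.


lambda = L / W = 6.2 / 0.34 = 18.24 per hour

18.24 per hour


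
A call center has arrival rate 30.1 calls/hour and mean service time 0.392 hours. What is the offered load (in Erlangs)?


Offered load a = lambda * E[S] = 30.1 * 0.392 = 11.8 Erlangs

11.8 Erlangs


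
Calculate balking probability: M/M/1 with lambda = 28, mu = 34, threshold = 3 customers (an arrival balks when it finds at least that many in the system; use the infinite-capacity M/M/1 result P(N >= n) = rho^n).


P(N >= 3) = rho^3 = (28/34)^3 = 0.5585

0.5585


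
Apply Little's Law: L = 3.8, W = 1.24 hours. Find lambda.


lambda = L / W = 3.8 / 1.24 = 3.06 per hour

3.06 per hour


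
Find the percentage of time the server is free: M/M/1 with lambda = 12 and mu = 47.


Idle fraction = (1 - rho) * 100 = (1 - 12/47) * 100 = 74.5%

74.5%


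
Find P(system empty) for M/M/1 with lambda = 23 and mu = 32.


P0 = 1 - rho = 1 - 23/32 = 0.2813

0.2813


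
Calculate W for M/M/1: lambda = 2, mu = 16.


W = 1/(mu - lambda) = 1/(16 - 2) = 0.0714 hours

0.0714 hours


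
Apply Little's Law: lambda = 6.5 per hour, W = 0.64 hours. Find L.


L = lambda * W = 6.5 * 0.64 = 4.16

4.16


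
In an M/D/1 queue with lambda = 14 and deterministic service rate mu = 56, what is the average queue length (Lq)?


M/D/1: Lq = rho^2 / (2*(1-rho)) where rho = 14/56; Lq = 0.04

0.04


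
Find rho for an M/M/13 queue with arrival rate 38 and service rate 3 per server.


rho = lambda/(c*mu) = 38/(13*3) = 0.9744

0.9744


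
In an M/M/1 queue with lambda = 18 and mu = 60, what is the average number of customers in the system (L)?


rho = 18/60; L = rho/(1-rho) = 0.43

0.43


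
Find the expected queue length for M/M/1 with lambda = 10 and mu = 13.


rho = 10/13; Lq = rho^2/(1-rho) = 2.56

2.56


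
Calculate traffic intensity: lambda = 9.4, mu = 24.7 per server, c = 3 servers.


rho = lambda / (c * mu) = 9.4 / (3 * 24.7) = 0.1269

0.1269


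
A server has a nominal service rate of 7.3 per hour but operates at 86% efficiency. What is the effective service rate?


Effective rate = mu * efficiency = 7.3 * 0.86 = 6.28 per hour

6.28 per hour


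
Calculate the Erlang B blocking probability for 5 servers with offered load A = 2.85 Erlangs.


B(N,A) = (A^N/N!) / sum(A^k/k!, k=0..N) with N=5, A=2.85 = 0.0974

0.0974


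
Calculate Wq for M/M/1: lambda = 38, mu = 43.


rho = 38/43; Wq = rho/(mu - lambda) = 0.1767 hours

0.1767 hours


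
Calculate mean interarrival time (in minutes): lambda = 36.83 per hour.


Mean interarrival time = 60/lambda = 60/36.83 = 1.63 minutes

1.63 minutes


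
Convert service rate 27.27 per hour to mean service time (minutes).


Mean service time = 60/mu = 60/27.27 = 2.2 minutes

2.2 minutes


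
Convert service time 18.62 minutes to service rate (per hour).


mu = 60 / avg_service_time = 60 / 18.62 = 3.22 per hour

3.22 per hour


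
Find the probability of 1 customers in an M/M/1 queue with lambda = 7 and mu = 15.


rho = 7/15; P(n) = (1-rho)*rho^n = (1-7/15)*(7/15)^1 = 0.2489

0.2489


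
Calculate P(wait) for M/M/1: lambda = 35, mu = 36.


P(wait) = rho = lambda/mu = 35/36 = 0.9722

0.9722


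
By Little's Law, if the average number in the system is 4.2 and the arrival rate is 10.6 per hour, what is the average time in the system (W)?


W = L / lambda = 4.2 / 10.6 = 0.3962 hours

0.3962 hours


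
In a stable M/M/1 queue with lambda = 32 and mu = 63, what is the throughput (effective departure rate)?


For a stable queue (lambda < mu), throughput = lambda = 32 per hour

32 per hour


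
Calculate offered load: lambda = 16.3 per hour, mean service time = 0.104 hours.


Offered load a = lambda * E[S] = 16.3 * 0.104 = 1.7 Erlangs

1.7 Erlangs


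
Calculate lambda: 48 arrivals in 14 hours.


lambda = total arrivals / time = 48 / 14 = 3.43 per hour

3.43 per hour


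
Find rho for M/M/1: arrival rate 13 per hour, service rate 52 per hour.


rho = lambda/mu = 13/52 = 0.25

0.25


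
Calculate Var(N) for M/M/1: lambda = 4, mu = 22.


rho = 4/22; Var(N) = rho/(1-rho)^2 = 0.27

0.27


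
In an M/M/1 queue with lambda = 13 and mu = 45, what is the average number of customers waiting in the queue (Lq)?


rho = 13/45; Lq = rho^2/(1-rho) = 0.12

0.12


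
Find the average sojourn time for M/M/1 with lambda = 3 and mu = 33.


W = 1/(mu - lambda) = 1/(33 - 3) = 0.0333 hours

0.0333 hours
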